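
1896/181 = 1896/181 = 10.48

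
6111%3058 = 3053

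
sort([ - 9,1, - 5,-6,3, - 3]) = [ - 9, - 6,  -  5, - 3 , 1, 3 ]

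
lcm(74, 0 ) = 0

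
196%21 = 7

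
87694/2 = 43847 =43847.00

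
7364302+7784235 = 15148537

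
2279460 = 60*37991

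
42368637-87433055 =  -45064418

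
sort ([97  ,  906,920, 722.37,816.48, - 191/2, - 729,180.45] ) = [ - 729, - 191/2 , 97,  180.45,722.37,816.48,906,920]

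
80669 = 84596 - 3927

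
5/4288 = 5/4288 = 0.00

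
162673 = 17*9569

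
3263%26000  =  3263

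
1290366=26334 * 49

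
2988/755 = 2988/755 = 3.96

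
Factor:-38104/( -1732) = 2^1 * 11^1  =  22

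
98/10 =49/5 = 9.80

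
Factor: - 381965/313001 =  - 5^1 * 13^ ( - 1 ) *79^1*967^1 *24077^( - 1)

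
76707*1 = 76707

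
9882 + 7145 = 17027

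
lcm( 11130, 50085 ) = 100170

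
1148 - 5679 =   -  4531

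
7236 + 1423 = 8659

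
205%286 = 205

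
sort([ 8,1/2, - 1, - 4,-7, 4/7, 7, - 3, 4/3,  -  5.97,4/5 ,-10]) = [ - 10, - 7, - 5.97, - 4,  -  3, - 1 , 1/2, 4/7,4/5, 4/3, 7, 8]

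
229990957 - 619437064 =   -  389446107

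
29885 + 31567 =61452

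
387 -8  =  379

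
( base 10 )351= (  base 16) 15f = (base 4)11133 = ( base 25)e1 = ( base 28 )cf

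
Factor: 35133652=2^2 * 1327^1 * 6619^1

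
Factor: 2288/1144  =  2= 2^1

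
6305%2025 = 230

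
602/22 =301/11=27.36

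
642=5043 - 4401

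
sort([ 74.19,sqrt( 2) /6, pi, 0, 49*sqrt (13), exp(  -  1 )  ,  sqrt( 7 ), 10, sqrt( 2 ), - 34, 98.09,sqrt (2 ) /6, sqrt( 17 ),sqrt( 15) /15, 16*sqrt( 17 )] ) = [ - 34,0, sqrt( 2 ) /6, sqrt( 2 ) /6,sqrt( 15)/15, exp( - 1), sqrt( 2 ),sqrt(7), pi, sqrt ( 17 ),10,16*sqrt (17 ),74.19, 98.09 , 49 * sqrt( 13 )]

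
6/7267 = 6/7267 = 0.00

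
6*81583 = 489498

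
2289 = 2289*1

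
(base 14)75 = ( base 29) 3G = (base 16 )67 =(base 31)3A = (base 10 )103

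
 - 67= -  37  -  30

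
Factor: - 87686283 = - 3^1*29228761^1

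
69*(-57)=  - 3933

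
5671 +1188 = 6859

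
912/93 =9 + 25/31 = 9.81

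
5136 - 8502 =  - 3366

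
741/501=247/167=1.48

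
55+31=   86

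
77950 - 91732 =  -13782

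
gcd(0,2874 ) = 2874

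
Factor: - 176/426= - 2^3 * 3^( - 1)*11^1*71^( - 1) = - 88/213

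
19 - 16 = 3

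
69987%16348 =4595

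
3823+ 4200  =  8023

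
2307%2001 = 306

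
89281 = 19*4699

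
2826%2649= 177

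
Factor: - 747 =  - 3^2*83^1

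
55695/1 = 55695 = 55695.00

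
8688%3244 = 2200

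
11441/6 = 11441/6= 1906.83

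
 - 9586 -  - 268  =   - 9318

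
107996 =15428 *7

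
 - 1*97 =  - 97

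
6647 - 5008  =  1639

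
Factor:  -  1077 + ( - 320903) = -2^2*5^1*17^1*947^1 = -321980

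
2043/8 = 2043/8  =  255.38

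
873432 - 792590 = 80842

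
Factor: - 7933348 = - 2^2*73^1* 101^1*269^1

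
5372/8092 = 79/119 = 0.66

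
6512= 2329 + 4183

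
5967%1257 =939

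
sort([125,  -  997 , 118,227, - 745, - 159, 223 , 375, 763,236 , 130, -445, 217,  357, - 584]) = [ - 997, - 745,-584, - 445, - 159, 118, 125, 130, 217, 223 , 227,236, 357, 375, 763 ]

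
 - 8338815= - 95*87777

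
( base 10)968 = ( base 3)1022212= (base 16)3C8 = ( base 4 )33020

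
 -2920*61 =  - 178120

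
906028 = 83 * 10916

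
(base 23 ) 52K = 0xa97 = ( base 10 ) 2711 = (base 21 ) 632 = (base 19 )79d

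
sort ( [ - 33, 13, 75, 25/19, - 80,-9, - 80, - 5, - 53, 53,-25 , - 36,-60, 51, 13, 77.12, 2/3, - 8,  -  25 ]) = [ - 80, - 80, - 60, - 53, - 36, - 33, -25 ,-25,  -  9,-8,-5,2/3, 25/19, 13, 13,51, 53, 75,77.12 ]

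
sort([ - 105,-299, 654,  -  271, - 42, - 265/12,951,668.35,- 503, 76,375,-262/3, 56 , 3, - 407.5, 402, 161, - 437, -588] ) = [  -  588, - 503, - 437, - 407.5,  -  299, - 271, - 105,  -  262/3, - 42, - 265/12, 3,56, 76,161,375 , 402, 654, 668.35 , 951 ]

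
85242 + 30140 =115382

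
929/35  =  929/35 = 26.54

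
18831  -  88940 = - 70109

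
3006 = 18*167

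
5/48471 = 5/48471 = 0.00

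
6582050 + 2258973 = 8841023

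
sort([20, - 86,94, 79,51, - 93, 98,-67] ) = [  -  93,-86 ,- 67,20,51 , 79,  94, 98 ]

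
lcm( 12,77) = 924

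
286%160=126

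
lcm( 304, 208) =3952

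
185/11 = 185/11  =  16.82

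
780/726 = 1 + 9/121 = 1.07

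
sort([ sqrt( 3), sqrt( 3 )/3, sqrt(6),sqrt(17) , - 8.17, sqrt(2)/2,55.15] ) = [-8.17, sqrt( 3)/3, sqrt(2)/2 , sqrt(3),sqrt(6),  sqrt( 17 ),55.15]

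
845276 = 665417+179859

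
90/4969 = 90/4969 = 0.02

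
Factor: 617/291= 3^( - 1 )*97^(-1 )*617^1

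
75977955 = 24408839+51569116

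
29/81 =29/81 = 0.36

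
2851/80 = 2851/80 = 35.64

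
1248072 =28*44574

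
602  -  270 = 332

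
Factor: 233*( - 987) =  - 3^1*7^1*47^1*233^1=- 229971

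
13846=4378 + 9468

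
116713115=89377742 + 27335373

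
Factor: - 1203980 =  - 2^2 * 5^1 * 37^1 * 1627^1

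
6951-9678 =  - 2727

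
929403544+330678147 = 1260081691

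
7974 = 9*886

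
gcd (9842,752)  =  2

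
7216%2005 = 1201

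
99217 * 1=99217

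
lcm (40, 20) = 40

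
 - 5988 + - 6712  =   - 12700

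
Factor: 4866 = 2^1*3^1*811^1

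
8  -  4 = 4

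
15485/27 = 573 + 14/27=573.52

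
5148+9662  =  14810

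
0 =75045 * 0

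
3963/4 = 3963/4=990.75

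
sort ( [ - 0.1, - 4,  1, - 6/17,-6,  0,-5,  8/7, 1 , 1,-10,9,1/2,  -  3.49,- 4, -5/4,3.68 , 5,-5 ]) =[  -  10, - 6,-5, - 5, - 4, - 4,  -  3.49, - 5/4, - 6/17, - 0.1,0,1/2, 1,1,1,8/7,3.68, 5,9 ] 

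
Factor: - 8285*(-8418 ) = 2^1 * 3^1* 5^1 * 23^1 * 61^1*1657^1 = 69743130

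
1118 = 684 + 434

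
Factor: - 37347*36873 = - 3^3*17^1*59^1*211^1*241^1 = - 1377095931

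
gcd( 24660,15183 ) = 9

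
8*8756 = 70048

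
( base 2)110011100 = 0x19C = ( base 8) 634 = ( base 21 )jd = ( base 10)412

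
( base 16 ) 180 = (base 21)i6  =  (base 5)3014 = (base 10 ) 384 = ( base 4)12000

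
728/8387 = 728/8387 = 0.09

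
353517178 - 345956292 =7560886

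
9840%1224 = 48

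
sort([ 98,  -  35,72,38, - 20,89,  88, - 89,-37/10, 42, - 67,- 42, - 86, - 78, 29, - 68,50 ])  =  [ - 89, - 86, - 78, - 68, - 67, - 42, - 35, - 20, - 37/10, 29, 38, 42, 50, 72,88,89,98]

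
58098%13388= 4546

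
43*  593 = 25499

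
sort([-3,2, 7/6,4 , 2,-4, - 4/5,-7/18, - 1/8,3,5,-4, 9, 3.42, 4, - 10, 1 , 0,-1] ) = [ - 10,-4, - 4,-3, -1, - 4/5, - 7/18, - 1/8, 0, 1, 7/6,2, 2,3, 3.42,4,4,5 , 9] 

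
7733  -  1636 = 6097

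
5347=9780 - 4433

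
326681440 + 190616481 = 517297921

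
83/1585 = 83/1585 = 0.05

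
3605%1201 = 2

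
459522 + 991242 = 1450764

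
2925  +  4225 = 7150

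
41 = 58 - 17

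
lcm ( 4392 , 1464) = 4392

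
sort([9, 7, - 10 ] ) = [ - 10 , 7, 9 ] 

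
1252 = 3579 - 2327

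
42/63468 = 7/10578 = 0.00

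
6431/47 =6431/47 = 136.83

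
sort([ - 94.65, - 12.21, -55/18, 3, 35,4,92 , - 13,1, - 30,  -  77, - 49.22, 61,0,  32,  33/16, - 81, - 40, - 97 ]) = [ - 97, - 94.65,  -  81,-77, - 49.22, - 40, - 30, - 13, - 12.21, - 55/18, 0,  1,  33/16, 3, 4,  32,  35, 61,92 ]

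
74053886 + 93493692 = 167547578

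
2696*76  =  204896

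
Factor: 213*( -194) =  - 41322 = - 2^1*3^1*71^1*97^1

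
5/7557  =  5/7557 = 0.00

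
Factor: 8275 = 5^2 * 331^1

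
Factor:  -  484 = -2^2*11^2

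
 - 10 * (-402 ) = 4020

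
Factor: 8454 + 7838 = 16292 = 2^2* 4073^1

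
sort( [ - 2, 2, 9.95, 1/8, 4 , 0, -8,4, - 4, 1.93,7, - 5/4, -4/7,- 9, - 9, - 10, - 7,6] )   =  [ - 10, - 9, - 9 , - 8, - 7 , - 4, - 2,  -  5/4, - 4/7, 0 , 1/8, 1.93, 2, 4, 4,6,7,9.95] 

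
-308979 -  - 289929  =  - 19050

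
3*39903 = 119709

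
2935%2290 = 645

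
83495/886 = 83495/886  =  94.24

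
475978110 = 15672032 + 460306078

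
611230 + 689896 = 1301126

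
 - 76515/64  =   - 1196  +  29/64 = - 1195.55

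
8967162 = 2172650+6794512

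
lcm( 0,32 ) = 0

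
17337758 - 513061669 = -495723911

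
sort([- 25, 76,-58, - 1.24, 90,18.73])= [ - 58, - 25, - 1.24,18.73,76,90 ] 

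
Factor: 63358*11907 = 754403706  =  2^1*3^5 *7^2* 79^1*  401^1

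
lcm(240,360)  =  720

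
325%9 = 1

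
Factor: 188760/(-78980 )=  - 858/359 = - 2^1 * 3^1*11^1*13^1*  359^(- 1 )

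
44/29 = 44/29 = 1.52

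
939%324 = 291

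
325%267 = 58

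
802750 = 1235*650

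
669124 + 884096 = 1553220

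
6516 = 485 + 6031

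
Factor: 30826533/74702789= 3^1*7^( - 1)*61^1*67^( - 1)*149^(  -  1 )*1069^( - 1)*168451^1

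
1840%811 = 218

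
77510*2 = 155020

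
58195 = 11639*5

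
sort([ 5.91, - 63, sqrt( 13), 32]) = [ - 63,  sqrt( 13),5.91,32] 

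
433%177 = 79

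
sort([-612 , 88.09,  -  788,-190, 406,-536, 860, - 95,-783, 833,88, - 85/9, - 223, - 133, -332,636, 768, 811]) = [-788,- 783,-612,-536, - 332, - 223, - 190,-133, - 95,  -  85/9, 88,88.09, 406, 636,768, 811, 833, 860 ] 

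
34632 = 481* 72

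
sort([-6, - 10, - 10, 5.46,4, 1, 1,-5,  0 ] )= [ - 10, - 10,-6, - 5,0, 1, 1,4,  5.46] 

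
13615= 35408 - 21793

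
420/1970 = 42/197 = 0.21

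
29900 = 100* 299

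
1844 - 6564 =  - 4720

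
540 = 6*90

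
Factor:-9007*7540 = -2^2*5^1*13^1 * 29^1*9007^1 = - 67912780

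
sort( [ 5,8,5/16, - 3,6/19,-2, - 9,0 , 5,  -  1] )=[ - 9,  -  3, - 2, - 1,0,5/16,6/19, 5,5,8]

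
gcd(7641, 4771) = 1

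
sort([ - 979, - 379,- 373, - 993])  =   [ - 993, - 979, - 379, - 373 ] 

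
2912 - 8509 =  - 5597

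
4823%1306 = 905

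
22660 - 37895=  - 15235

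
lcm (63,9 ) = 63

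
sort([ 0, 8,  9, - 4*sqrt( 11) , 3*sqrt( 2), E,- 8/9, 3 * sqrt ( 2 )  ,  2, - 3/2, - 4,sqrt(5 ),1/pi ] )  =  [ - 4 * sqrt( 11 ), - 4, - 3/2,-8/9, 0,1/pi,2, sqrt(5), E , 3*sqrt(2), 3*sqrt(2 ), 8,9] 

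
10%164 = 10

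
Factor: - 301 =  - 7^1*  43^1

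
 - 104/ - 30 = 3 + 7/15=3.47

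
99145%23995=3165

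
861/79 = 10+71/79=10.90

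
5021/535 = 9 + 206/535 = 9.39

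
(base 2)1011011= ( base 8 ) 133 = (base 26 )3D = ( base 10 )91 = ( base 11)83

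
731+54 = 785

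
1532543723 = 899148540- -633395183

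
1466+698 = 2164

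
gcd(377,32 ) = 1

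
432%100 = 32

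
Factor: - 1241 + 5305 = 2^5*127^1 = 4064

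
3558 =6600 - 3042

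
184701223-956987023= -772285800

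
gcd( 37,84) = 1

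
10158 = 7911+2247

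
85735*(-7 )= -600145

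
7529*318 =2394222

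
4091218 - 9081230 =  - 4990012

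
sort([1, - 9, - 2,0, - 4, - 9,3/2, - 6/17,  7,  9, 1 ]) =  [ - 9, - 9, - 4,- 2,  -  6/17,0,1, 1, 3/2,7,9]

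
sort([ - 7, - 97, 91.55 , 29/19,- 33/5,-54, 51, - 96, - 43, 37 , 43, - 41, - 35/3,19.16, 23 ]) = [ - 97, - 96,-54 , - 43,  -  41 , - 35/3 , - 7, - 33/5,29/19,19.16,23, 37,43,51, 91.55]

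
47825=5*9565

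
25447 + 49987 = 75434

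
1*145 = 145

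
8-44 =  - 36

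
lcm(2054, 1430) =112970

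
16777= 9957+6820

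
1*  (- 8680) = - 8680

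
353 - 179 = 174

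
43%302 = 43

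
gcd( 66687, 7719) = 3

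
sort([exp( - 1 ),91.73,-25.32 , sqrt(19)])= [  -  25.32, exp ( - 1 ),sqrt( 19 ),91.73]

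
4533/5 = 4533/5 =906.60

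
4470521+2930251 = 7400772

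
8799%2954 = 2891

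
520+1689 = 2209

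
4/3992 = 1/998 = 0.00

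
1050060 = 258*4070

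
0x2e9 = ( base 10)745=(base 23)199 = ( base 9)1017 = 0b1011101001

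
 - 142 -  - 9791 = 9649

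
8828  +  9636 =18464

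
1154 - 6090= - 4936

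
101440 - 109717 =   -  8277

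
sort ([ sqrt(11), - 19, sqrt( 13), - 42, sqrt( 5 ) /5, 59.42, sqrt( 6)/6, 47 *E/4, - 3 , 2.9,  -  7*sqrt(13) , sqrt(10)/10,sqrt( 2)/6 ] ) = [-42, -7 * sqrt(13), -19, - 3, sqrt( 2)/6 , sqrt(10 )/10, sqrt (6 ) /6,sqrt( 5 ) /5,2.9, sqrt( 11),sqrt( 13), 47* E/4, 59.42 ]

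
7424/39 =7424/39 = 190.36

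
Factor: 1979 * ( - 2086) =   -  2^1*7^1*149^1*1979^1 = -  4128194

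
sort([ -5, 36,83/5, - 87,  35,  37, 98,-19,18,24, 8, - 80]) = [-87, - 80, - 19,  -  5, 8,83/5,18, 24, 35 , 36,37, 98 ] 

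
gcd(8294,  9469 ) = 1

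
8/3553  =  8/3553 = 0.00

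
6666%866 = 604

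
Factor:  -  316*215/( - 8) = 2^ (-1)*5^1 * 43^1*79^1 = 16985/2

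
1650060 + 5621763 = 7271823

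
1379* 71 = 97909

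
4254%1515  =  1224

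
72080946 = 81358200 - 9277254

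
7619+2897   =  10516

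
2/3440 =1/1720= 0.00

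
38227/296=129 + 43/296 = 129.15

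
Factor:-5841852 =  - 2^2*3^1  *486821^1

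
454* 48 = 21792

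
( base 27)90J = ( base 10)6580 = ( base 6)50244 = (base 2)1100110110100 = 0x19B4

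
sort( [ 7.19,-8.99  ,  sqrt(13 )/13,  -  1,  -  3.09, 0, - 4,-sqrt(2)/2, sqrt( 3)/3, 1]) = [ - 8.99,- 4, - 3.09 , - 1, -sqrt( 2 )/2, 0 , sqrt( 13)/13,sqrt(3) /3, 1, 7.19 ] 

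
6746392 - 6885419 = -139027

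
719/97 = 7 + 40/97 = 7.41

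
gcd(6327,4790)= 1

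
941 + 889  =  1830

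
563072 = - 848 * ( - 664 ) 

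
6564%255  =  189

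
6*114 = 684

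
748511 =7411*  101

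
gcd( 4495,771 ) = 1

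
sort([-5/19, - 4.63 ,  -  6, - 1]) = [ - 6, - 4.63, - 1, - 5/19 ]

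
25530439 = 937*27247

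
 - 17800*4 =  - 71200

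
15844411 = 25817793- 9973382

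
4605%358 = 309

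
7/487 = 7/487 =0.01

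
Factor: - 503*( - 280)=140840 = 2^3*5^1*7^1*503^1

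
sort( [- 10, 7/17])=[-10  ,  7/17 ] 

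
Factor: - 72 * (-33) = 2^3*3^3*11^1 = 2376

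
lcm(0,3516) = 0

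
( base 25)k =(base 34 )K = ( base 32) K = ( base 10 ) 20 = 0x14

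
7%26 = 7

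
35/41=35/41=0.85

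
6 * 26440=158640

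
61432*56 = 3440192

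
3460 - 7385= - 3925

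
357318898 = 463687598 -106368700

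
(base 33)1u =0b111111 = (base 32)1V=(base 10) 63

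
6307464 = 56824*111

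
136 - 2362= - 2226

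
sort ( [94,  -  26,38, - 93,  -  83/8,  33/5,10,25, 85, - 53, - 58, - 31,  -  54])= [-93, - 58, - 54, - 53,-31, - 26,- 83/8,33/5,10,25,38, 85,94]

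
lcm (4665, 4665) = 4665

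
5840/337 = 5840/337 = 17.33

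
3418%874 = 796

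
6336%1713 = 1197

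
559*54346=30379414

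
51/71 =51/71=   0.72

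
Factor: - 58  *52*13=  -2^3*13^2 * 29^1= -39208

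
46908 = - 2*( - 23454) 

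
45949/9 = 45949/9 = 5105.44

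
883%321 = 241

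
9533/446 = 21 + 167/446=21.37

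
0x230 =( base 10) 560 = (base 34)gg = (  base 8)1060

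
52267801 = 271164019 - 218896218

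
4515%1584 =1347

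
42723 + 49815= 92538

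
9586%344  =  298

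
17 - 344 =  - 327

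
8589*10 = 85890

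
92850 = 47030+45820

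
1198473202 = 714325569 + 484147633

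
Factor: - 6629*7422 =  - 49200438 = -2^1*3^1*7^1*947^1*1237^1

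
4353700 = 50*87074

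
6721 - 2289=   4432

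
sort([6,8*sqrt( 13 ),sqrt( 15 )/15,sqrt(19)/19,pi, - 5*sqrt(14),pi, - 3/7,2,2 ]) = [ - 5*sqrt ( 14), - 3/7, sqrt( 19 )/19,sqrt(15 ) /15,2,2 , pi,pi,6,  8*sqrt( 13 ) ]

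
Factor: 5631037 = 5631037^1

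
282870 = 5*56574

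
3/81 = 1/27 = 0.04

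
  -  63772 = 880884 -944656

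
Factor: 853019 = 821^1*1039^1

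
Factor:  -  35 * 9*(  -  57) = 3^3*5^1*7^1*19^1 = 17955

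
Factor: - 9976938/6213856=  - 4988469/3106928 = - 2^ ( -4)*3^1 * 11^( - 1)* 19^1*127^( - 1 )*139^( -1)*87517^1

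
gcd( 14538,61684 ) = 2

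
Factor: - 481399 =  - 31^1*53^1 * 293^1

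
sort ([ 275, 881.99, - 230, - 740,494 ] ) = [ - 740,-230, 275, 494,881.99 ] 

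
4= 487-483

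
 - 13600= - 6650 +- 6950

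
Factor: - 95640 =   -  2^3*3^1*  5^1*797^1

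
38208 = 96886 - 58678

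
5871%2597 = 677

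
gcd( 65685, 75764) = 1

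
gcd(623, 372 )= 1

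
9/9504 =1/1056=0.00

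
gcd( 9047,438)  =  1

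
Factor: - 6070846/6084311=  - 2^1*167^(-1 )*479^1*6337^1*36433^( - 1)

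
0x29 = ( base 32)19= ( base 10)41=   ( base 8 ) 51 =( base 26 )1f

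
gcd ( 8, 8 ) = 8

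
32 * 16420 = 525440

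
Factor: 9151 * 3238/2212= 2^( - 1 ) * 7^(-1)*79^( - 1 )*1619^1 * 9151^1 = 14815469/1106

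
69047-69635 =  - 588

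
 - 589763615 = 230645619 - 820409234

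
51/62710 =51/62710=0.00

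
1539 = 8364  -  6825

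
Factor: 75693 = 3^1*23^1 *1097^1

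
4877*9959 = 48570043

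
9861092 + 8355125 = 18216217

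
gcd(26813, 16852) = 1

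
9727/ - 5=-9727/5=- 1945.40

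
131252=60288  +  70964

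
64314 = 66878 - 2564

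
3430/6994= 1715/3497 = 0.49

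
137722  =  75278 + 62444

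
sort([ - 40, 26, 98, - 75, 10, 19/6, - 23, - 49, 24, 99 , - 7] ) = [ -75, - 49 , - 40, - 23, - 7,19/6,10,  24, 26, 98, 99]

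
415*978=405870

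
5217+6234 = 11451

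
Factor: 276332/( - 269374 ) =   -  278/271 = - 2^1*139^1*271^( - 1) 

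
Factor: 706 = 2^1*353^1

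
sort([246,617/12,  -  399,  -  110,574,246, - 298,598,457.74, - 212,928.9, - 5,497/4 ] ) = [ - 399, - 298 , - 212, - 110, - 5, 617/12 , 497/4, 246,  246,457.74,  574, 598,928.9]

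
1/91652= 1/91652 =0.00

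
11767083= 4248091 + 7518992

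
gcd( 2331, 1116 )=9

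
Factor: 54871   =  37^1*1483^1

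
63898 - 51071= 12827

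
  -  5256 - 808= - 6064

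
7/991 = 7/991 = 0.01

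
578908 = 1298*446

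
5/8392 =5/8392 = 0.00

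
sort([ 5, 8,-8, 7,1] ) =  [  -  8, 1, 5, 7 , 8 ]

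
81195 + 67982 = 149177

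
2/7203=2/7203 =0.00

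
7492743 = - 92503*( - 81)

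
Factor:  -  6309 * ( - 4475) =28232775  =  3^2 * 5^2*179^1*701^1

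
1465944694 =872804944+593139750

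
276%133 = 10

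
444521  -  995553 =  - 551032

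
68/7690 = 34/3845 = 0.01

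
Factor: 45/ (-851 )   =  -3^2 * 5^1*23^( - 1)*  37^(-1)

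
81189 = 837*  97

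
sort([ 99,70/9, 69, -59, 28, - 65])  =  [ - 65, - 59, 70/9,28, 69,  99]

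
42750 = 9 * 4750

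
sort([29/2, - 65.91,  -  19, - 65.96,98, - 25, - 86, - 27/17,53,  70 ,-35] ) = [  -  86, - 65.96, - 65.91, - 35, - 25, - 19, - 27/17, 29/2,  53, 70, 98 ] 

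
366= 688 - 322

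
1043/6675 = 1043/6675 = 0.16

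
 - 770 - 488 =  - 1258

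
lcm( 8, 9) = 72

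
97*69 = 6693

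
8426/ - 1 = -8426 + 0/1 = - 8426.00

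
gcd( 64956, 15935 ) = 1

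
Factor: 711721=19^1*47^1 * 797^1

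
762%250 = 12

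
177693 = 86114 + 91579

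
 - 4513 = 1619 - 6132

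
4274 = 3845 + 429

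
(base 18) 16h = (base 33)DK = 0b111000001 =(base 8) 701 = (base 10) 449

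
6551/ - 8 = - 6551/8 =- 818.88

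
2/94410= 1/47205 = 0.00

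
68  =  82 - 14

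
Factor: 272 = 2^4*17^1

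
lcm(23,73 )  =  1679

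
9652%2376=148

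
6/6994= 3/3497  =  0.00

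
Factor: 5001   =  3^1*1667^1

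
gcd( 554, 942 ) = 2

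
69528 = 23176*3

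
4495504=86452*52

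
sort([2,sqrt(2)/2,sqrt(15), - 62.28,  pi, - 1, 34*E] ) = [ - 62.28, - 1,sqrt( 2) /2,2, pi, sqrt( 15)  ,  34 *E]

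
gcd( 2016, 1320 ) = 24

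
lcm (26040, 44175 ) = 2473800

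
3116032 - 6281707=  - 3165675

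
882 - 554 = 328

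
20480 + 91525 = 112005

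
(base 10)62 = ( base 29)24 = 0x3e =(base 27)28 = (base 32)1u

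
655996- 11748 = 644248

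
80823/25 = 3232+23/25 = 3232.92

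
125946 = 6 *20991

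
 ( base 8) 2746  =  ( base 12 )a5a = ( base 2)10111100110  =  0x5E6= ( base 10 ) 1510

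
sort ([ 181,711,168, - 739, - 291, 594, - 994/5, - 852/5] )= [ - 739,-291,-994/5, - 852/5,  168, 181,594,711]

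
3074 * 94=288956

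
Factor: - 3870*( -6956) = 2^3*3^2 * 5^1*37^1*43^1 *47^1= 26919720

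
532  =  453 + 79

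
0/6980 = 0 = 0.00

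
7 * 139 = 973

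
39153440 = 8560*4574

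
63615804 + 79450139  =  143065943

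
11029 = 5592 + 5437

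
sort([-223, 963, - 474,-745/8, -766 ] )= [-766, - 474 , - 223, - 745/8, 963]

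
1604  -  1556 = 48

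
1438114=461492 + 976622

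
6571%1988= 607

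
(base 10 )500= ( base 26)J6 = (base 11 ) 415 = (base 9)615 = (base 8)764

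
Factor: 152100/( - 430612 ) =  -3^2*5^2*7^( -2 )*13^( - 1 ) = - 225/637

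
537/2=537/2 = 268.50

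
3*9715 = 29145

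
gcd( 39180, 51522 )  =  6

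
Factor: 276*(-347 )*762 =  - 72978264 = - 2^3*3^2*23^1*127^1*347^1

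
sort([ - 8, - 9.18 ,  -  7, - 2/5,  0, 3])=[ - 9.18, - 8, - 7, - 2/5, 0,3 ] 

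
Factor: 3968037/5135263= 3^2*7^( - 1)*19^(-1)*38611^ ( - 1) * 440893^1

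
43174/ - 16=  - 21587/8 = - 2698.38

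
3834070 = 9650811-5816741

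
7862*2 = 15724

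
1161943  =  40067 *29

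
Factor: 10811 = 19^1*569^1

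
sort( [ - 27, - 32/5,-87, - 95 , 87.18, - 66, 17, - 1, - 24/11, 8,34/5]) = [ - 95 , - 87 ,- 66, - 27 , - 32/5 ,  -  24/11,-1,34/5,8, 17, 87.18]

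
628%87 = 19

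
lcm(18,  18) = 18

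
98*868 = 85064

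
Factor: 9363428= 2^2 * 19^1*123203^1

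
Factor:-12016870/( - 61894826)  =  6008435/30947413 = 5^1*7^(-1) * 683^(-1)*6473^( - 1 )*1201687^1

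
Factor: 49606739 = 7^1*13^2*19^1*2207^1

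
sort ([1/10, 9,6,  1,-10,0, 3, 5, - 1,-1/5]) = [ - 10, - 1, -1/5,0,1/10,  1, 3 , 5,6,  9 ]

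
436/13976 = 109/3494 = 0.03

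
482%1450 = 482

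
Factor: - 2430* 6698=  - 2^2*3^5*5^1*17^1*197^1=- 16276140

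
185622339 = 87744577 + 97877762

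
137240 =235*584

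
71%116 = 71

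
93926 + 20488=114414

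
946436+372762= 1319198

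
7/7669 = 7/7669 = 0.00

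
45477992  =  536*84847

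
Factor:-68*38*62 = - 160208 = -  2^4*17^1*  19^1 * 31^1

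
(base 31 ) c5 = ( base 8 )571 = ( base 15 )1A2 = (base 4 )11321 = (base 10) 377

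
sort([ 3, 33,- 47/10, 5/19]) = [ - 47/10, 5/19,  3 , 33]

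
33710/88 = 383 +3/44 = 383.07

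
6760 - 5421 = 1339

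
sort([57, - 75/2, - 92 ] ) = [ - 92, - 75/2,57 ] 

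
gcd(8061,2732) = 1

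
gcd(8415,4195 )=5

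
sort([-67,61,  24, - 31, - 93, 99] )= [ - 93, - 67, - 31,24, 61, 99 ] 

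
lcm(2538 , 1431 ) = 134514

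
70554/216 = 11759/36 = 326.64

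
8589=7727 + 862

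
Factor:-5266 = - 2^1*2633^1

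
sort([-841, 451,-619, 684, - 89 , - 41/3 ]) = [ - 841, - 619,-89,-41/3, 451,684]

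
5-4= 1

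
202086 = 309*654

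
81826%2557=2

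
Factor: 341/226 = 2^(- 1 ) * 11^1*31^1 *113^(-1) 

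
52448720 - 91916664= - 39467944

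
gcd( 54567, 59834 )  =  1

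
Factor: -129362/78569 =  - 2^1*71^1* 911^1 *78569^( - 1) 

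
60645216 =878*69072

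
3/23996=3/23996=0.00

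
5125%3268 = 1857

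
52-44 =8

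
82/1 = 82 = 82.00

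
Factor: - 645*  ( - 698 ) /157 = 2^1*3^1*5^1*43^1*157^(  -  1)*349^1 = 450210/157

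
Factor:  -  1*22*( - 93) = 2^1*3^1*11^1*31^1= 2046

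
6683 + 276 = 6959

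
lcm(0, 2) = 0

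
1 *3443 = 3443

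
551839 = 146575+405264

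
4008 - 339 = 3669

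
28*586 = 16408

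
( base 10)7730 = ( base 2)1111000110010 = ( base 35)6au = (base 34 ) 6NC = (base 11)5898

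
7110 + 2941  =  10051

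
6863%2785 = 1293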